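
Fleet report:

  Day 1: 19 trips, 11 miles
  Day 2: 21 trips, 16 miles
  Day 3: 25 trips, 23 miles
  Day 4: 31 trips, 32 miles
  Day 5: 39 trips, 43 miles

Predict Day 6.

49 trips, 56 miles

Trips: differences are 2, 4, 6, … (increasing by 2 each time); 19, 21, 25, 31, 39 → 49.
Miles: differences are 5, 7, 9, … (increasing by 2 each time); 11, 16, 23, 32, 43 → 56.
Putting it together: 49 trips, 56 miles.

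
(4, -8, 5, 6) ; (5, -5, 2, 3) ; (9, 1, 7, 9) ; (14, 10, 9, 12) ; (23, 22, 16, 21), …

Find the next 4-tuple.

(37, 37, 25, 33)

First coordinate: 4, 5, 9, 14, 23 → 37 (each term is the sum of the two before it).
Second coordinate: differences are 3, 6, 9, … (increasing by 3 each time); -8, -5, 1, 10, 22 → 37.
Third coordinate goes 5, 2, 7, 9, 16 → 25 (each term is the sum of the two before it).
For the fourth coordinate, each term is the sum of the two before it: 6, 3, 9, 12, 21 → 33.
Putting it together: (37, 37, 25, 33).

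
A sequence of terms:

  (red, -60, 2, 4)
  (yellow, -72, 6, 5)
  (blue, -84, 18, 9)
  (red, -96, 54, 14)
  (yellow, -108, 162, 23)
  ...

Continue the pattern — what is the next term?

(blue, -120, 486, 37)

For the colour, repeats red → yellow → blue: red, yellow, blue, red, yellow → blue.
Second slot: −12 each step, so -60, -72, -84, -96, -108 → -120.
For the third slot, ×3 each step: 2, 6, 18, 54, 162 → 486.
Fourth slot: 4, 5, 9, 14, 23 → 37 (each term is the sum of the two before it).
So the next term is (blue, -120, 486, 37).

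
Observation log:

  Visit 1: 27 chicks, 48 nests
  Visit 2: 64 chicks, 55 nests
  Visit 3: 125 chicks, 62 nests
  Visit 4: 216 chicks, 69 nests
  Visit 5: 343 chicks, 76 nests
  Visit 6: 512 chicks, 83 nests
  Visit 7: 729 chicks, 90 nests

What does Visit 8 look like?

For the chicks, perfect cubes: 3³, 4³, 5³, …: 27, 64, 125, 216, 343, 512, 729 → 1000.
Nests: +7 each step; 48, 55, 62, 69, 76, 83, 90 → 97.
So the next row is 1000 chicks, 97 nests.

1000 chicks, 97 nests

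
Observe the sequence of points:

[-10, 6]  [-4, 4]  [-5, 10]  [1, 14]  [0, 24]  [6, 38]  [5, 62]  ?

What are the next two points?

First entry: alternating steps +6, −1, +6, −1, …, so -10, -4, -5, 1, 0, 6, 5 → 11 → 10.
Second entry: each term is the sum of the two before it; 6, 4, 10, 14, 24, 38, 62 → 100 → 162.
Putting the parts together: [11, 100] and then [10, 162].

[11, 100], [10, 162]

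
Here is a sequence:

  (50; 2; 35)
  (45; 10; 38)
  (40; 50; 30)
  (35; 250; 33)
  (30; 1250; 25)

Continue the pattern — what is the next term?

First coordinate: −5 each step, so 50, 45, 40, 35, 30 → 25.
Second coordinate: 2, 10, 50, 250, 1250 → 6250 (×5 each step).
Third coordinate — alternating steps +3, −8, +3, −8, …: 35, 38, 30, 33, 25 → 28.
So the next term is (25; 6250; 28).

(25; 6250; 28)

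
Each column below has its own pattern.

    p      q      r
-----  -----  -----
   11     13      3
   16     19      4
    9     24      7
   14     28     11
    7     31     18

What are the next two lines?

12  33  29; 5  34  47

Column p: alternating steps +5, −7, +5, −7, …, so 11, 16, 9, 14, 7 → 12 → 5.
For the column q, differences are 6, 5, 4, … (decreasing by 1 each time): 13, 19, 24, 28, 31 → 33 → 34.
For the column r, each term is the sum of the two before it: 3, 4, 7, 11, 18 → 29 → 47.
So the next two lines are 12  33  29 and 5  34  47.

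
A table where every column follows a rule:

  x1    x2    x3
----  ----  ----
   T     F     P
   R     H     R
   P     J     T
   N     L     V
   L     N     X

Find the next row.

J  P  Z

Column x1: T, R, P, N, L → J (letters move back 2 places in the alphabet).
Column x2 goes F, H, J, L, N → P (letters move forward 2 places in the alphabet).
Column x3: P, R, T, V, X → Z (letters move forward 2 places in the alphabet).
Putting it together: J  P  Z.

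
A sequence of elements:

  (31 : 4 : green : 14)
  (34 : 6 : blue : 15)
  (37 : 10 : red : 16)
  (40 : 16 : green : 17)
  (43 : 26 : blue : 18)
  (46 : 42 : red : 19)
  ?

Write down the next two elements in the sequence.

(49 : 68 : green : 20), (52 : 110 : blue : 21)

First value — +3 each step: 31, 34, 37, 40, 43, 46 → 49 → 52.
Second value goes 4, 6, 10, 16, 26, 42 → 68 → 110 (each term is the sum of the two before it).
For the colour, repeats green → blue → red: green, blue, red, green, blue, red → green → blue.
Fourth value: +1 each step; 14, 15, 16, 17, 18, 19 → 20 → 21.
So the next two elements are (49 : 68 : green : 20) and (52 : 110 : blue : 21).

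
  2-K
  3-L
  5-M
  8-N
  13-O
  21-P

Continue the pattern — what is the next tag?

First component: each term is the sum of the two before it; 2, 3, 5, 8, 13, 21 → 34.
Letter: K, L, M, N, O, P → Q (letters move forward 1 place in the alphabet).
So the next tag is 34-Q.

34-Q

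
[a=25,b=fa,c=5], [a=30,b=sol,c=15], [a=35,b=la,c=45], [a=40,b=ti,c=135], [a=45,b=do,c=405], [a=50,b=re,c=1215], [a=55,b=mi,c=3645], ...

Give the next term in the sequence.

[a=60,b=fa,c=10935]

A — +5 each step: 25, 30, 35, 40, 45, 50, 55 → 60.
For the b, runs through the solfège scale do→ti: fa, sol, la, ti, do, re, mi → fa.
C: ×3 each step; 5, 15, 45, 135, 405, 1215, 3645 → 10935.
Combining the parts gives [a=60,b=fa,c=10935].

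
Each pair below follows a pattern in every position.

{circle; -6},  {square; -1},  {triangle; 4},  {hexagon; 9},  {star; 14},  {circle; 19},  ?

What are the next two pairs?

Shape goes circle, square, triangle, hexagon, star, circle → square → triangle (repeats circle → square → triangle → hexagon → star).
Second value: -6, -1, 4, 9, 14, 19 → 24 → 29 (+5 each step).
So the next two pairs are {square; 24} and {triangle; 29}.

{square; 24}, {triangle; 29}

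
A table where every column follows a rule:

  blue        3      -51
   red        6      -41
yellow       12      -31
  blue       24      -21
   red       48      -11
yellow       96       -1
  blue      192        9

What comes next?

red  384  19

For the colour, repeats blue → red → yellow: blue, red, yellow, blue, red, yellow, blue → red.
Second component goes 3, 6, 12, 24, 48, 96, 192 → 384 (×2 each step).
Third component goes -51, -41, -31, -21, -11, -1, 9 → 19 (+10 each step).
Combining the parts gives red  384  19.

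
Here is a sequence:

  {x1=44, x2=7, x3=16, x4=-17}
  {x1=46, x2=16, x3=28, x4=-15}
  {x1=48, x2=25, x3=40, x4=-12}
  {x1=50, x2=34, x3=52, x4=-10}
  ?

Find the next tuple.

X1: 44, 46, 48, 50 → 52 (+2 each step).
X2 — +9 each step: 7, 16, 25, 34 → 43.
For the x3, +12 each step: 16, 28, 40, 52 → 64.
X4 goes -17, -15, -12, -10 → -7 (alternating steps +2, +3, +2, +3, …).
Putting it together: {x1=52, x2=43, x3=64, x4=-7}.

{x1=52, x2=43, x3=64, x4=-7}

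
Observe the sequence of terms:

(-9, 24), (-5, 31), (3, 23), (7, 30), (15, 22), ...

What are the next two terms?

(19, 29), (27, 21)

First coordinate: -9, -5, 3, 7, 15 → 19 → 27 (alternating steps +4, +8, +4, +8, …).
For the second coordinate, alternating steps +7, −8, +7, −8, …: 24, 31, 23, 30, 22 → 29 → 21.
Putting the parts together: (19, 29) and then (27, 21).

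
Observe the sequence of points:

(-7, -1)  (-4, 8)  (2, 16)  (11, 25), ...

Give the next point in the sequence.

First component — differences are 3, 6, 9, … (increasing by 3 each time): -7, -4, 2, 11 → 23.
Second component: alternating steps +9, +8, +9, +8, …, so -1, 8, 16, 25 → 33.
Combining the parts gives (23, 33).

(23, 33)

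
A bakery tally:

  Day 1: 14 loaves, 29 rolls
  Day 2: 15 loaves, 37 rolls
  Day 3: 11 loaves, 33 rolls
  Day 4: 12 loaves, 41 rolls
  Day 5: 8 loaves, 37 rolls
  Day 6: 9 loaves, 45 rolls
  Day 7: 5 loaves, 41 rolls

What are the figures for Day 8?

Loaves: alternating steps +1, −4, +1, −4, …; 14, 15, 11, 12, 8, 9, 5 → 6.
Rolls: alternating steps +8, −4, +8, −4, …; 29, 37, 33, 41, 37, 45, 41 → 49.
Putting it together: 6 loaves, 49 rolls.

6 loaves, 49 rolls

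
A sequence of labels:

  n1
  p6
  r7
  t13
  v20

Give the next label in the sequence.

x33

Letter: n, p, r, t, v → x (letters move forward 2 places in the alphabet).
Second component: each term is the sum of the two before it, so 1, 6, 7, 13, 20 → 33.
Combining the parts gives x33.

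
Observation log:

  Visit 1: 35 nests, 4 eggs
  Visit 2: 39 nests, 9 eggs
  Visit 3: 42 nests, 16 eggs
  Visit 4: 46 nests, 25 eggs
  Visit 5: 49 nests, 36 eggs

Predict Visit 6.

Nests — alternating steps +4, +3, +4, +3, …: 35, 39, 42, 46, 49 → 53.
Eggs — perfect squares: 2², 3², 4², …: 4, 9, 16, 25, 36 → 49.
Combining the parts gives 53 nests, 49 eggs.

53 nests, 49 eggs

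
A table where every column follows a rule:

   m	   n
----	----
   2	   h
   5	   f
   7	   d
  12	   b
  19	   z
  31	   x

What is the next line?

50  v

Column m: each term is the sum of the two before it, so 2, 5, 7, 12, 19, 31 → 50.
Column n: letters move back 2 places in the alphabet, wrapping A→Z, so h, f, d, b, z, x → v.
Putting it together: 50  v.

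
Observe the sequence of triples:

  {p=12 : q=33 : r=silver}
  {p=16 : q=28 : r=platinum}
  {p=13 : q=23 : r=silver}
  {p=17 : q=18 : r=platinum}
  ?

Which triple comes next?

{p=14 : q=13 : r=silver}

P: alternating steps +4, −3, +4, −3, …, so 12, 16, 13, 17 → 14.
Q: 33, 28, 23, 18 → 13 (−5 each step).
For the r, alternates silver ↔ platinum: silver, platinum, silver, platinum → silver.
Putting it together: {p=14 : q=13 : r=silver}.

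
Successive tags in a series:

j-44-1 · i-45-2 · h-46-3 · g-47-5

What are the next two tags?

f-48-8 then e-49-13

Letter — letters move back 1 place in the alphabet: j, i, h, g → f → e.
Second component: +1 each step, so 44, 45, 46, 47 → 48 → 49.
For the third component, each term is the sum of the two before it: 1, 2, 3, 5 → 8 → 13.
So the next two tags are f-48-8 and e-49-13.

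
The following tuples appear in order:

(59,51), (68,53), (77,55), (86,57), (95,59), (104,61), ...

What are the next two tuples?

First value goes 59, 68, 77, 86, 95, 104 → 113 → 122 (+9 each step).
Second value: +2 each step, so 51, 53, 55, 57, 59, 61 → 63 → 65.
Putting the parts together: (113,63) and then (122,65).

(113,63), (122,65)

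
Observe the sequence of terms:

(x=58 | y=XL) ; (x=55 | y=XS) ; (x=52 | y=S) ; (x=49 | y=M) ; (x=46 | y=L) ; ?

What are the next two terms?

(x=43 | y=XL), (x=40 | y=XS)

X: −3 each step; 58, 55, 52, 49, 46 → 43 → 40.
Y: runs through clothing sizes XS→XL, so XL, XS, S, M, L → XL → XS.
So the next two terms are (x=43 | y=XL) and (x=40 | y=XS).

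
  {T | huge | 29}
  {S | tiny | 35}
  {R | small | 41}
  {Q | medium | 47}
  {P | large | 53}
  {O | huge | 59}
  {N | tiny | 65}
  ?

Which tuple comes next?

Letter — letters move back 1 place in the alphabet: T, S, R, Q, P, O, N → M.
Size: repeats huge → tiny → small → medium → large; huge, tiny, small, medium, large, huge, tiny → small.
Third slot goes 29, 35, 41, 47, 53, 59, 65 → 71 (+6 each step).
Combining the parts gives {M | small | 71}.

{M | small | 71}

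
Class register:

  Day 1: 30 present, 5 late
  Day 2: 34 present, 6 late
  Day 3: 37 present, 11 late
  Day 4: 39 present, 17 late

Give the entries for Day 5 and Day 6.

40 present, 28 late; 40 present, 45 late

Present goes 30, 34, 37, 39 → 40 → 40 (differences are 4, 3, 2, … (decreasing by 1 each time)).
Late goes 5, 6, 11, 17 → 28 → 45 (each term is the sum of the two before it).
Putting the parts together: 40 present, 28 late and then 40 present, 45 late.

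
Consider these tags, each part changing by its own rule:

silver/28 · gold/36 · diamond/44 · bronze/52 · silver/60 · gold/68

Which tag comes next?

Rank: repeats silver → gold → diamond → bronze; silver, gold, diamond, bronze, silver, gold → diamond.
Second component: +8 each step; 28, 36, 44, 52, 60, 68 → 76.
So the next tag is diamond/76.

diamond/76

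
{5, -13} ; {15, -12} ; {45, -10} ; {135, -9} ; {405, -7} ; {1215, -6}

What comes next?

First component: ×3 each step, so 5, 15, 45, 135, 405, 1215 → 3645.
Second component — alternating steps +1, +2, +1, +2, …: -13, -12, -10, -9, -7, -6 → -4.
Combining the parts gives {3645, -4}.

{3645, -4}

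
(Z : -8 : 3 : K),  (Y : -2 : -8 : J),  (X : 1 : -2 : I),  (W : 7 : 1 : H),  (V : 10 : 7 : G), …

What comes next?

First letter: letters move back 1 place in the alphabet, so Z, Y, X, W, V → U.
Second entry goes -8, -2, 1, 7, 10 → 16 (alternating steps +6, +3, +6, +3, …).
Third entry: always the previous value of the second entry; 3, -8, -2, 1, 7 → 10.
Second letter: letters move back 1 place in the alphabet; K, J, I, H, G → F.
Putting it together: (U : 16 : 10 : F).

(U : 16 : 10 : F)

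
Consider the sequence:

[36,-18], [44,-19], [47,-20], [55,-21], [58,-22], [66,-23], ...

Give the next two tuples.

First entry: alternating steps +8, +3, +8, +3, …, so 36, 44, 47, 55, 58, 66 → 69 → 77.
Second entry: -18, -19, -20, -21, -22, -23 → -24 → -25 (−1 each step).
So the next two tuples are [69,-24] and [77,-25].

[69,-24], [77,-25]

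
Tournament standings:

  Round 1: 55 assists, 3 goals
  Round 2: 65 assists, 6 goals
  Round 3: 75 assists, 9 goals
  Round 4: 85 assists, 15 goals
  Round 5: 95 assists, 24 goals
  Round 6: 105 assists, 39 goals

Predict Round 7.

115 assists, 63 goals

Assists: +10 each step, so 55, 65, 75, 85, 95, 105 → 115.
Goals — each term is the sum of the two before it: 3, 6, 9, 15, 24, 39 → 63.
So the next row is 115 assists, 63 goals.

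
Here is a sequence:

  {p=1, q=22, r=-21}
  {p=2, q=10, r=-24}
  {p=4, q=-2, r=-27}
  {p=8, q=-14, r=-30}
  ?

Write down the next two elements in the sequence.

{p=16, q=-26, r=-33}, {p=32, q=-38, r=-36}

P: ×2 each step, so 1, 2, 4, 8 → 16 → 32.
Q: −12 each step; 22, 10, -2, -14 → -26 → -38.
For the r, −3 each step: -21, -24, -27, -30 → -33 → -36.
Putting the parts together: {p=16, q=-26, r=-33} and then {p=32, q=-38, r=-36}.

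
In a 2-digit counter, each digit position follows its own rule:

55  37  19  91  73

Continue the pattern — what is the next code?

First digit: 5, 3, 1, 9, 7 → 5 (−2 each step, mod 10).
Second digit: +2 each step, mod 10, so 5, 7, 9, 1, 3 → 5.
Putting it together: 55.

55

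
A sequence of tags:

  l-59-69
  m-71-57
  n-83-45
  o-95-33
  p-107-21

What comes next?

q-119-9

Letter — letters move forward 1 place in the alphabet: l, m, n, o, p → q.
Second component: +12 each step; 59, 71, 83, 95, 107 → 119.
Third component — −12 each step: 69, 57, 45, 33, 21 → 9.
Putting it together: q-119-9.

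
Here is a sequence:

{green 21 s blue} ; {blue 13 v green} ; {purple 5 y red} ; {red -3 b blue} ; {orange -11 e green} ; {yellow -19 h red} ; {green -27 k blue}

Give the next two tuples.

For the first colour, repeats green → blue → purple → red → orange → yellow: green, blue, purple, red, orange, yellow, green → blue → purple.
Second value: −8 each step; 21, 13, 5, -3, -11, -19, -27 → -35 → -43.
Letter: letters move forward 3 places in the alphabet, wrapping Z→A, so s, v, y, b, e, h, k → n → q.
Second colour — repeats blue → green → red: blue, green, red, blue, green, red, blue → green → red.
So the next two tuples are {blue -35 n green} and {purple -43 q red}.

{blue -35 n green}, {purple -43 q red}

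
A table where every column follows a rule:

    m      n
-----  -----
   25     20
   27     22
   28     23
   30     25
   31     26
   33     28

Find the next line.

Column m: 25, 27, 28, 30, 31, 33 → 34 (alternating steps +2, +1, +2, +1, …).
Column n: always 5 less than the column m; 20, 22, 23, 25, 26, 28 → 29.
Combining the parts gives 34  29.

34  29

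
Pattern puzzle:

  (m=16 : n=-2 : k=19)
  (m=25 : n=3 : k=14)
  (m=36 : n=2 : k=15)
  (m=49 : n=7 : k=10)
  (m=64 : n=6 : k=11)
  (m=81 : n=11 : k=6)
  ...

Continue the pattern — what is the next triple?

(m=100 : n=10 : k=7)

M: perfect squares: 4², 5², 6², …, so 16, 25, 36, 49, 64, 81 → 100.
For the n, alternating steps +5, −1, +5, −1, …: -2, 3, 2, 7, 6, 11 → 10.
K: together with the n always sums to 17; 19, 14, 15, 10, 11, 6 → 7.
Combining the parts gives (m=100 : n=10 : k=7).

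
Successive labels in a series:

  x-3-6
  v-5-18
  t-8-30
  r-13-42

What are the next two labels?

Letter goes x, v, t, r → p → n (letters move back 2 places in the alphabet).
For the second component, each term is the sum of the two before it: 3, 5, 8, 13 → 21 → 34.
Third component: +12 each step; 6, 18, 30, 42 → 54 → 66.
Putting the parts together: p-21-54 and then n-34-66.

p-21-54 then n-34-66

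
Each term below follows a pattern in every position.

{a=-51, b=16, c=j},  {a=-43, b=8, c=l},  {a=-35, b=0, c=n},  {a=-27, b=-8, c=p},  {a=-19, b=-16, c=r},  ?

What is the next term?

{a=-11, b=-24, c=t}

A: +8 each step; -51, -43, -35, -27, -19 → -11.
B — together with the a always sums to -35: 16, 8, 0, -8, -16 → -24.
C: j, l, n, p, r → t (letters move forward 2 places in the alphabet).
So the next term is {a=-11, b=-24, c=t}.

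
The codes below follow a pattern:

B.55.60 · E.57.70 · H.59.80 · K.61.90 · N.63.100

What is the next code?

For the letter, letters move forward 3 places in the alphabet: B, E, H, K, N → Q.
Second component: +2 each step, so 55, 57, 59, 61, 63 → 65.
Third component goes 60, 70, 80, 90, 100 → 110 (+10 each step).
Combining the parts gives Q.65.110.

Q.65.110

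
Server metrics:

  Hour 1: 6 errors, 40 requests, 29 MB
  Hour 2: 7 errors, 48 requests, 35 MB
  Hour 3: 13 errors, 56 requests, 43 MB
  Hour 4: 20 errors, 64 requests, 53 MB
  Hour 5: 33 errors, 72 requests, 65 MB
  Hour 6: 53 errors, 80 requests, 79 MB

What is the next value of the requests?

Errors goes 6, 7, 13, 20, 33, 53 → 86 (each term is the sum of the two before it).
Requests — +8 each step: 40, 48, 56, 64, 72, 80 → 88.
MB — differences are 6, 8, 10, … (increasing by 2 each time): 29, 35, 43, 53, 65, 79 → 95.

88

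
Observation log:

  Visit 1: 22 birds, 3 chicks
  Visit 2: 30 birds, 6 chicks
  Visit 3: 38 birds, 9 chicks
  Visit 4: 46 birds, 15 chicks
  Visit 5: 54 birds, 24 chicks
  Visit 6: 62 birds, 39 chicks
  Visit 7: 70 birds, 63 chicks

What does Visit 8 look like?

78 birds, 102 chicks

Birds — +8 each step: 22, 30, 38, 46, 54, 62, 70 → 78.
Chicks: each term is the sum of the two before it; 3, 6, 9, 15, 24, 39, 63 → 102.
Putting it together: 78 birds, 102 chicks.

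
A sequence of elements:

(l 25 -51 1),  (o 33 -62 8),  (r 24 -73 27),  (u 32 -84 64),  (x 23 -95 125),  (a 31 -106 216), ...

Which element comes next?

(d 22 -117 343)

Letter goes l, o, r, u, x, a → d (letters move forward 3 places in the alphabet, wrapping Z→A).
Second entry — alternating steps +8, −9, +8, −9, …: 25, 33, 24, 32, 23, 31 → 22.
Third entry: −11 each step, so -51, -62, -73, -84, -95, -106 → -117.
Fourth entry: 1, 8, 27, 64, 125, 216 → 343 (perfect cubes: 1³, 2³, 3³, …).
Combining the parts gives (d 22 -117 343).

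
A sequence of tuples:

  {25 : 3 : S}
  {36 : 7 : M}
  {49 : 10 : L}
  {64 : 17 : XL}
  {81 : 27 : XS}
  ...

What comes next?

First slot: perfect squares: 5², 6², 7², …; 25, 36, 49, 64, 81 → 100.
Second slot: each term is the sum of the two before it; 3, 7, 10, 17, 27 → 44.
For the size, runs through clothing sizes XS→XL: S, M, L, XL, XS → S.
Putting it together: {100 : 44 : S}.

{100 : 44 : S}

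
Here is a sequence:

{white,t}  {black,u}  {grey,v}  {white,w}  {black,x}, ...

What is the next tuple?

{grey,y}

For the shade, repeats white → black → grey: white, black, grey, white, black → grey.
Letter: letters move forward 1 place in the alphabet, so t, u, v, w, x → y.
So the next tuple is {grey,y}.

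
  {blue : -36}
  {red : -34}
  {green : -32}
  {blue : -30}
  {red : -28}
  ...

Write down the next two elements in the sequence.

{green : -26}, {blue : -24}

Colour: blue, red, green, blue, red → green → blue (repeats blue → red → green).
Second slot: +2 each step, so -36, -34, -32, -30, -28 → -26 → -24.
So the next two elements are {green : -26} and {blue : -24}.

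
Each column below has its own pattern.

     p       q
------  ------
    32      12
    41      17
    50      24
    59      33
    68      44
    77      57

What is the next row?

86  72

Column p goes 32, 41, 50, 59, 68, 77 → 86 (+9 each step).
Column q — differences are 5, 7, 9, … (increasing by 2 each time): 12, 17, 24, 33, 44, 57 → 72.
So the next row is 86  72.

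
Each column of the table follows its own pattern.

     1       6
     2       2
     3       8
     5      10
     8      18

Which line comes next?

First component — each term is the sum of the two before it: 1, 2, 3, 5, 8 → 13.
Second component: each term is the sum of the two before it; 6, 2, 8, 10, 18 → 28.
So the next line is 13  28.

13  28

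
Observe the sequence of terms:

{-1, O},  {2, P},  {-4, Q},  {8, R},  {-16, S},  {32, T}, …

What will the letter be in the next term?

Letter — letters move forward 1 place in the alphabet: O, P, Q, R, S, T → U.

U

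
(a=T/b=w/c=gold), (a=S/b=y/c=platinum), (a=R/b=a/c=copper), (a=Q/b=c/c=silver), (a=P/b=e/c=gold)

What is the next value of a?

O

A: letters move back 1 place in the alphabet; T, S, R, Q, P → O.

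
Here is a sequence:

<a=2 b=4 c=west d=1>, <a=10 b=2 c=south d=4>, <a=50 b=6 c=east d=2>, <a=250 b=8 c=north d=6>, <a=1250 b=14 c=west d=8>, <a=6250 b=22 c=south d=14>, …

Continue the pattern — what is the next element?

<a=31250 b=36 c=east d=22>

A — ×5 each step: 2, 10, 50, 250, 1250, 6250 → 31250.
B: 4, 2, 6, 8, 14, 22 → 36 (each term is the sum of the two before it).
C — repeats west → south → east → north: west, south, east, north, west, south → east.
D: always the previous value of the b; 1, 4, 2, 6, 8, 14 → 22.
Putting it together: <a=31250 b=36 c=east d=22>.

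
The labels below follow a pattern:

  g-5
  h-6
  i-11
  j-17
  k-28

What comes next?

l-45

Letter: g, h, i, j, k → l (letters move forward 1 place in the alphabet).
For the second component, each term is the sum of the two before it: 5, 6, 11, 17, 28 → 45.
So the next label is l-45.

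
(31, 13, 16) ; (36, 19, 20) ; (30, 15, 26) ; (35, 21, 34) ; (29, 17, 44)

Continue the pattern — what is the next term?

(34, 23, 56)

First slot: alternating steps +5, −6, +5, −6, …; 31, 36, 30, 35, 29 → 34.
Second slot: alternating steps +6, −4, +6, −4, …; 13, 19, 15, 21, 17 → 23.
Third slot: differences are 4, 6, 8, … (increasing by 2 each time); 16, 20, 26, 34, 44 → 56.
So the next term is (34, 23, 56).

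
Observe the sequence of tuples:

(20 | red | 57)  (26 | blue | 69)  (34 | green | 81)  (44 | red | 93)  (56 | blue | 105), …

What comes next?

First entry: differences are 6, 8, 10, … (increasing by 2 each time), so 20, 26, 34, 44, 56 → 70.
Colour goes red, blue, green, red, blue → green (repeats red → blue → green).
Third entry goes 57, 69, 81, 93, 105 → 117 (+12 each step).
Combining the parts gives (70 | green | 117).

(70 | green | 117)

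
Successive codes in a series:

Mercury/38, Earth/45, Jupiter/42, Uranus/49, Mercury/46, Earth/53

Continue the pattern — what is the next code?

Jupiter/50

For the planet, repeats Mercury → Earth → Jupiter → Uranus: Mercury, Earth, Jupiter, Uranus, Mercury, Earth → Jupiter.
Second component: 38, 45, 42, 49, 46, 53 → 50 (alternating steps +7, −3, +7, −3, …).
So the next code is Jupiter/50.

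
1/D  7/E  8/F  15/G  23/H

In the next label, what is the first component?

38

First component — each term is the sum of the two before it: 1, 7, 8, 15, 23 → 38.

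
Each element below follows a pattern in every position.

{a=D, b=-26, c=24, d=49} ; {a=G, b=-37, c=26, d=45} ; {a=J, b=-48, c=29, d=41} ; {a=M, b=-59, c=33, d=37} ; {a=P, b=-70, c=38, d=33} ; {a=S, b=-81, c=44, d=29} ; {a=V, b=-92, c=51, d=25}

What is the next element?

For the a, letters move forward 3 places in the alphabet: D, G, J, M, P, S, V → Y.
B goes -26, -37, -48, -59, -70, -81, -92 → -103 (−11 each step).
For the c, differences are 2, 3, 4, … (increasing by 1 each time): 24, 26, 29, 33, 38, 44, 51 → 59.
D: −4 each step, so 49, 45, 41, 37, 33, 29, 25 → 21.
Combining the parts gives {a=Y, b=-103, c=59, d=21}.

{a=Y, b=-103, c=59, d=21}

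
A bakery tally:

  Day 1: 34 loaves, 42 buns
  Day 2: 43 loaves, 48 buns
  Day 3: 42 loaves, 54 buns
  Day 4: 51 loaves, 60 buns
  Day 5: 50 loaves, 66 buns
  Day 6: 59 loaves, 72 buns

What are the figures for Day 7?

58 loaves, 78 buns

For the loaves, alternating steps +9, −1, +9, −1, …: 34, 43, 42, 51, 50, 59 → 58.
Buns goes 42, 48, 54, 60, 66, 72 → 78 (+6 each step).
Putting it together: 58 loaves, 78 buns.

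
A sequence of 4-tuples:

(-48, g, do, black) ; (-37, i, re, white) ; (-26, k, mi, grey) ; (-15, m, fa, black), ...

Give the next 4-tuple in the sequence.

First component: +11 each step; -48, -37, -26, -15 → -4.
Letter goes g, i, k, m → o (letters move forward 2 places in the alphabet).
Note goes do, re, mi, fa → sol (runs through the solfège scale do→ti).
Shade goes black, white, grey, black → white (repeats black → white → grey).
So the next 4-tuple is (-4, o, sol, white).

(-4, o, sol, white)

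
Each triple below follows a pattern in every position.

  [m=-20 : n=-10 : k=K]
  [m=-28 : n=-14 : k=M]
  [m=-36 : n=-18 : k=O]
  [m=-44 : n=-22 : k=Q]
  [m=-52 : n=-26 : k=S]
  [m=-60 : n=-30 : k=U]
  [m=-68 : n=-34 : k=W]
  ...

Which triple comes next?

[m=-76 : n=-38 : k=Y]

M — −8 each step: -20, -28, -36, -44, -52, -60, -68 → -76.
N — −4 each step: -10, -14, -18, -22, -26, -30, -34 → -38.
K: K, M, O, Q, S, U, W → Y (letters move forward 2 places in the alphabet).
Combining the parts gives [m=-76 : n=-38 : k=Y].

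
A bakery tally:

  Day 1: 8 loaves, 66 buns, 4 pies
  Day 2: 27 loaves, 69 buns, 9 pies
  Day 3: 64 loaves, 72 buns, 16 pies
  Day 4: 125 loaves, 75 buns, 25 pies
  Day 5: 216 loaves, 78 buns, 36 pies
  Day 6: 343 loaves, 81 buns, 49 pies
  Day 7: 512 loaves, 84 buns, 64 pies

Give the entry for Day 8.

729 loaves, 87 buns, 81 pies

Loaves — perfect cubes: 2³, 3³, 4³, …: 8, 27, 64, 125, 216, 343, 512 → 729.
Buns goes 66, 69, 72, 75, 78, 81, 84 → 87 (+3 each step).
Pies: perfect squares: 2², 3², 4², …, so 4, 9, 16, 25, 36, 49, 64 → 81.
So the next line is 729 loaves, 87 buns, 81 pies.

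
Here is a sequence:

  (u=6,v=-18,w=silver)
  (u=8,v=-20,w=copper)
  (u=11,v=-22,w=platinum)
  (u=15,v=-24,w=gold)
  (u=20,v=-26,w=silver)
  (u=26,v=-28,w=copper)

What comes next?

U: differences are 2, 3, 4, … (increasing by 1 each time), so 6, 8, 11, 15, 20, 26 → 33.
For the v, −2 each step: -18, -20, -22, -24, -26, -28 → -30.
W: repeats silver → copper → platinum → gold; silver, copper, platinum, gold, silver, copper → platinum.
Combining the parts gives (u=33,v=-30,w=platinum).

(u=33,v=-30,w=platinum)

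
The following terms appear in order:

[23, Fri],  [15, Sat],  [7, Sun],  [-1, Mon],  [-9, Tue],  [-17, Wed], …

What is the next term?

First entry: −8 each step; 23, 15, 7, -1, -9, -17 → -25.
Day: Fri, Sat, Sun, Mon, Tue, Wed → Thu (runs through the weekdays Mon→Sun).
So the next term is [-25, Thu].

[-25, Thu]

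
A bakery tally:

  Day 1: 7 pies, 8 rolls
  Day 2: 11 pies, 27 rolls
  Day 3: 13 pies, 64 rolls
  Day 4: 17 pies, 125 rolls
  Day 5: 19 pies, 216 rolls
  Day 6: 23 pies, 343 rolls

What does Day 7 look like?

25 pies, 512 rolls

Pies — alternating steps +4, +2, +4, +2, …: 7, 11, 13, 17, 19, 23 → 25.
Rolls: perfect cubes: 2³, 3³, 4³, …, so 8, 27, 64, 125, 216, 343 → 512.
Combining the parts gives 25 pies, 512 rolls.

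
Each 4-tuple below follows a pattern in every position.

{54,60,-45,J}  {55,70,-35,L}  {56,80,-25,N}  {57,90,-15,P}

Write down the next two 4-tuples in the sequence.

{58,100,-5,R}, {59,110,5,T}

First component goes 54, 55, 56, 57 → 58 → 59 (+1 each step).
Second component — +10 each step: 60, 70, 80, 90 → 100 → 110.
For the third component, +10 each step: -45, -35, -25, -15 → -5 → 5.
Letter: J, L, N, P → R → T (letters move forward 2 places in the alphabet).
So the next two 4-tuples are {58,100,-5,R} and {59,110,5,T}.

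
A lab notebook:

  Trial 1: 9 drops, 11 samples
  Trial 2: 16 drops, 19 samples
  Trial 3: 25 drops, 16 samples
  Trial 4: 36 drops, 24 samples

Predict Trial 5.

49 drops, 21 samples

Drops: perfect squares: 3², 4², 5², …, so 9, 16, 25, 36 → 49.
Samples — alternating steps +8, −3, +8, −3, …: 11, 19, 16, 24 → 21.
Combining the parts gives 49 drops, 21 samples.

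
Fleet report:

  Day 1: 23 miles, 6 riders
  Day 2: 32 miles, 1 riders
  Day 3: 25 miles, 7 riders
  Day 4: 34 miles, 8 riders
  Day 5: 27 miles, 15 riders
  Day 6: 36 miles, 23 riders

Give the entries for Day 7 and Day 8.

29 miles, 38 riders; 38 miles, 61 riders

Miles: alternating steps +9, −7, +9, −7, …; 23, 32, 25, 34, 27, 36 → 29 → 38.
Riders: each term is the sum of the two before it; 6, 1, 7, 8, 15, 23 → 38 → 61.
Putting the parts together: 29 miles, 38 riders and then 38 miles, 61 riders.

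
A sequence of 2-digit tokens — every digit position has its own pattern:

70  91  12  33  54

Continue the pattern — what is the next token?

First digit — +2 each step, mod 10: 7, 9, 1, 3, 5 → 7.
Second digit goes 0, 1, 2, 3, 4 → 5 (+1 each step, mod 10).
So the next token is 75.

75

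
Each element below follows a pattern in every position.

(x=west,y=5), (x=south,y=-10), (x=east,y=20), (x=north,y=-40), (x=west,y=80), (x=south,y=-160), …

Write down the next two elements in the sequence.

For the x, repeats west → south → east → north: west, south, east, north, west, south → east → north.
Y: 5, -10, 20, -40, 80, -160 → 320 → -640 (×(-2) each step).
So the next two elements are (x=east,y=320) and (x=north,y=-640).

(x=east,y=320), (x=north,y=-640)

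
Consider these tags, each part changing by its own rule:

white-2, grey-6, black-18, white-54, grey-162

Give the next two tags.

black-486 then white-1458

For the shade, repeats white → grey → black: white, grey, black, white, grey → black → white.
Second component — ×3 each step: 2, 6, 18, 54, 162 → 486 → 1458.
So the next two tags are black-486 and white-1458.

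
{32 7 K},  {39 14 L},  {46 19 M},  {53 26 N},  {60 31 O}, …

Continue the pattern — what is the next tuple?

First value: 32, 39, 46, 53, 60 → 67 (+7 each step).
Second value: 7, 14, 19, 26, 31 → 38 (alternating steps +7, +5, +7, +5, …).
For the letter, letters move forward 1 place in the alphabet: K, L, M, N, O → P.
So the next tuple is {67 38 P}.

{67 38 P}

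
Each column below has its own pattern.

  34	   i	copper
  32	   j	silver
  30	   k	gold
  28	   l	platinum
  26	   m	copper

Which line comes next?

First component: −2 each step; 34, 32, 30, 28, 26 → 24.
Letter: letters move forward 1 place in the alphabet; i, j, k, l, m → n.
For the metal, repeats copper → silver → gold → platinum: copper, silver, gold, platinum, copper → silver.
Putting it together: 24  n  silver.

24  n  silver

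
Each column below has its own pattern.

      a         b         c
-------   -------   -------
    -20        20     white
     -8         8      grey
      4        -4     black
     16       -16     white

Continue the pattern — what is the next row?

Column a: -20, -8, 4, 16 → 28 (+12 each step).
Column b: always the negative of the column a, so 20, 8, -4, -16 → -28.
Column c: repeats white → grey → black, so white, grey, black, white → grey.
Combining the parts gives 28  -28  grey.

28  -28  grey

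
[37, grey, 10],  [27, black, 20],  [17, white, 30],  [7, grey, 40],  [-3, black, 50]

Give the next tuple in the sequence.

[-13, white, 60]

First part: −10 each step; 37, 27, 17, 7, -3 → -13.
Shade: grey, black, white, grey, black → white (repeats grey → black → white).
Third part: 10, 20, 30, 40, 50 → 60 (+10 each step).
Putting it together: [-13, white, 60].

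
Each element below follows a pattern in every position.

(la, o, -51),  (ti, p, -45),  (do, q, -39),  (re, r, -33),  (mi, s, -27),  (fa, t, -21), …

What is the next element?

(sol, u, -15)

Note goes la, ti, do, re, mi, fa → sol (runs through the solfège scale do→ti).
For the letter, letters move forward 1 place in the alphabet: o, p, q, r, s, t → u.
Third component: +6 each step; -51, -45, -39, -33, -27, -21 → -15.
So the next element is (sol, u, -15).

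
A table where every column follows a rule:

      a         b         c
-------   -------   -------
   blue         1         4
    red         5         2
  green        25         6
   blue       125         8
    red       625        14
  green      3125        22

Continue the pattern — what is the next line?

Column a: repeats blue → red → green, so blue, red, green, blue, red, green → blue.
Column b: ×5 each step; 1, 5, 25, 125, 625, 3125 → 15625.
Column c: 4, 2, 6, 8, 14, 22 → 36 (each term is the sum of the two before it).
So the next line is blue  15625  36.

blue  15625  36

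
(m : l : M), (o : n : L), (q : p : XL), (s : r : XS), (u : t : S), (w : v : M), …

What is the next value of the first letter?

y

First letter goes m, o, q, s, u, w → y (letters move forward 2 places in the alphabet).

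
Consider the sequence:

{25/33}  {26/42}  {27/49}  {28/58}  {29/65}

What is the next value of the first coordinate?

First coordinate — +1 each step: 25, 26, 27, 28, 29 → 30.

30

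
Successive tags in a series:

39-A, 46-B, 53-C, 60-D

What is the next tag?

67-E

First component — +7 each step: 39, 46, 53, 60 → 67.
Letter: letters move forward 1 place in the alphabet; A, B, C, D → E.
Putting it together: 67-E.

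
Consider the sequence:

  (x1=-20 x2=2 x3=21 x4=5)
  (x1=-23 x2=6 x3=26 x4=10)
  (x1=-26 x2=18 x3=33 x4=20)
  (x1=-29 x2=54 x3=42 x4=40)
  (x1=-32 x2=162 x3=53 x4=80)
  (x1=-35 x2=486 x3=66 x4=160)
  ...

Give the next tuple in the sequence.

X1 — −3 each step: -20, -23, -26, -29, -32, -35 → -38.
X2: 2, 6, 18, 54, 162, 486 → 1458 (×3 each step).
X3 goes 21, 26, 33, 42, 53, 66 → 81 (differences are 5, 7, 9, … (increasing by 2 each time)).
For the x4, ×2 each step: 5, 10, 20, 40, 80, 160 → 320.
Combining the parts gives (x1=-38 x2=1458 x3=81 x4=320).

(x1=-38 x2=1458 x3=81 x4=320)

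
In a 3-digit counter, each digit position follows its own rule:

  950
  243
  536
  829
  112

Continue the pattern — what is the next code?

405

First digit: 9, 2, 5, 8, 1 → 4 (+3 each step, mod 10).
Second digit: −1 each step, mod 10; 5, 4, 3, 2, 1 → 0.
Third digit: +3 each step, mod 10; 0, 3, 6, 9, 2 → 5.
Combining the parts gives 405.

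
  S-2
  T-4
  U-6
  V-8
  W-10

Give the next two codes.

X-12, Y-14

Letter goes S, T, U, V, W → X → Y (letters move forward 1 place in the alphabet).
Second component: 2, 4, 6, 8, 10 → 12 → 14 (+2 each step).
So the next two codes are X-12 and Y-14.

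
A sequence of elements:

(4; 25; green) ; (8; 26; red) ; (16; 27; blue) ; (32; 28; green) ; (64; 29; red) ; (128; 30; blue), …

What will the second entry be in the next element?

31

Second entry goes 25, 26, 27, 28, 29, 30 → 31 (+1 each step).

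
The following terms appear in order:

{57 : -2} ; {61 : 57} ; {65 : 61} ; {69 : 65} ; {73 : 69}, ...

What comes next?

First component: +4 each step, so 57, 61, 65, 69, 73 → 77.
Second component: -2, 57, 61, 65, 69 → 73 (always the previous value of the first component).
So the next term is {77 : 73}.

{77 : 73}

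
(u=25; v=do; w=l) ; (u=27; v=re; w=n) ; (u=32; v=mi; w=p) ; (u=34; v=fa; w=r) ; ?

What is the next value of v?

sol

V — runs through the solfège scale do→ti: do, re, mi, fa → sol.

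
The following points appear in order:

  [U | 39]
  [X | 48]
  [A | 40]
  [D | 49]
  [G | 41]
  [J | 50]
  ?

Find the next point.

Letter goes U, X, A, D, G, J → M (letters move forward 3 places in the alphabet, wrapping Z→A).
For the second entry, alternating steps +9, −8, +9, −8, …: 39, 48, 40, 49, 41, 50 → 42.
So the next point is [M | 42].

[M | 42]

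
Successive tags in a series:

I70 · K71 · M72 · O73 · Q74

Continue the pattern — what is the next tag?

S75

For the letter, letters move forward 2 places in the alphabet: I, K, M, O, Q → S.
Second component: +1 each step; 70, 71, 72, 73, 74 → 75.
So the next tag is S75.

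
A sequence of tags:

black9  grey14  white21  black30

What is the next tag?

Shade goes black, grey, white, black → grey (repeats black → grey → white).
Second component goes 9, 14, 21, 30 → 41 (differences are 5, 7, 9, … (increasing by 2 each time)).
So the next tag is grey41.

grey41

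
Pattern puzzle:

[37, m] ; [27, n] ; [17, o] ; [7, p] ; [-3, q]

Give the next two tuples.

First part — −10 each step: 37, 27, 17, 7, -3 → -13 → -23.
Letter: letters move forward 1 place in the alphabet; m, n, o, p, q → r → s.
Putting the parts together: [-13, r] and then [-23, s].

[-13, r], [-23, s]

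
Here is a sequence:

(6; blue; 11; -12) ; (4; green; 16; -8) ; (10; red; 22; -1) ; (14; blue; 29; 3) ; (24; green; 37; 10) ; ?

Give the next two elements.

First part — each term is the sum of the two before it: 6, 4, 10, 14, 24 → 38 → 62.
For the colour, repeats blue → green → red: blue, green, red, blue, green → red → blue.
Third part: 11, 16, 22, 29, 37 → 46 → 56 (differences are 5, 6, 7, … (increasing by 1 each time)).
For the fourth part, alternating steps +4, +7, +4, +7, …: -12, -8, -1, 3, 10 → 14 → 21.
Putting the parts together: (38; red; 46; 14) and then (62; blue; 56; 21).

(38; red; 46; 14), (62; blue; 56; 21)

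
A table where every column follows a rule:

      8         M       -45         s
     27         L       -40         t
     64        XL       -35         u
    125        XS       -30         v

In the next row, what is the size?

S

First component — perfect cubes: 2³, 3³, 4³, …: 8, 27, 64, 125 → 216.
For the size, runs through clothing sizes XS→XL: M, L, XL, XS → S.
Third component: +5 each step; -45, -40, -35, -30 → -25.
Letter: letters move forward 1 place in the alphabet, so s, t, u, v → w.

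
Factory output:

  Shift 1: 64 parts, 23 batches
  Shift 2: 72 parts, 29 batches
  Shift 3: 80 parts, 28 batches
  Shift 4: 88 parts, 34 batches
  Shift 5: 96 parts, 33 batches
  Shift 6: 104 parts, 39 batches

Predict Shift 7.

Parts: +8 each step, so 64, 72, 80, 88, 96, 104 → 112.
Batches — alternating steps +6, −1, +6, −1, …: 23, 29, 28, 34, 33, 39 → 38.
So the next record is 112 parts, 38 batches.

112 parts, 38 batches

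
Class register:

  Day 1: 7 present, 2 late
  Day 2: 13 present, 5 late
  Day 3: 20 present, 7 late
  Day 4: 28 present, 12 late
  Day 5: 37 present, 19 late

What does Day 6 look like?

47 present, 31 late

For the present, differences are 6, 7, 8, … (increasing by 1 each time): 7, 13, 20, 28, 37 → 47.
Late: 2, 5, 7, 12, 19 → 31 (each term is the sum of the two before it).
Putting it together: 47 present, 31 late.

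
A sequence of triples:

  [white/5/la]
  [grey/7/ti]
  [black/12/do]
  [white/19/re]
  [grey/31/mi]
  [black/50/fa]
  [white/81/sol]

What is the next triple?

Shade: repeats white → grey → black, so white, grey, black, white, grey, black, white → grey.
Second component: 5, 7, 12, 19, 31, 50, 81 → 131 (each term is the sum of the two before it).
Note: runs through the solfège scale do→ti, so la, ti, do, re, mi, fa, sol → la.
Putting it together: [grey/131/la].

[grey/131/la]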